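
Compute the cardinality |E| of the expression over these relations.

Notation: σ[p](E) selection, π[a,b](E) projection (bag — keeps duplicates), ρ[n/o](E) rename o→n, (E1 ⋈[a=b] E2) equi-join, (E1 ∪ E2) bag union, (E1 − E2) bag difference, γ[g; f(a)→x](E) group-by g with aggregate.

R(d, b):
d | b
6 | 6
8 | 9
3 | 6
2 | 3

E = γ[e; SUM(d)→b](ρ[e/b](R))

Row counts bottom-up:
  R → 4
  ρ[e/b](R) → 4
  γ[e; SUM(d)→b](ρ[e/b](R)) → 3

|E| = 3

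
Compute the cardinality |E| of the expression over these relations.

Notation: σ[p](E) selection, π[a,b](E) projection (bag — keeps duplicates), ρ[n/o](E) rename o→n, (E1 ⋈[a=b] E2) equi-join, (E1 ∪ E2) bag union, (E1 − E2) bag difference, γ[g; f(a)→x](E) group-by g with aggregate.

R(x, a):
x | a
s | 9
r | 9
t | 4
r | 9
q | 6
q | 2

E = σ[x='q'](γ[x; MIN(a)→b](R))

Stepwise |·|:
  R → 6
  γ[x; MIN(a)→b](R) → 4
  σ[x='q'](γ[x; MIN(a)→b](R)) → 1

|E| = 1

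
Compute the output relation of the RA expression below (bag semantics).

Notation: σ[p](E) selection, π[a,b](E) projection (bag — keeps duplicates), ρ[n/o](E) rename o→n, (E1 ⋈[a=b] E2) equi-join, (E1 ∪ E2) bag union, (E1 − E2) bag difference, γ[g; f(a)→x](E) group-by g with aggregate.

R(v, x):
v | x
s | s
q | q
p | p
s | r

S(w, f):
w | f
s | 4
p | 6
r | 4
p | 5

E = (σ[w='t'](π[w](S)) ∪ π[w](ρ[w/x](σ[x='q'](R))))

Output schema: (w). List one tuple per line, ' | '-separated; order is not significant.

Row counts bottom-up:
  S → 4
  π[w](S) → 4
  σ[w='t'](π[w](S)) → 0
  R → 4
  σ[x='q'](R) → 1
  ρ[w/x](σ[x='q'](R)) → 1
  π[w](ρ[w/x](σ[x='q'](R))) → 1
  (σ[w='t'](π[w](S)) ∪ π[w](ρ[w/x](σ[x='q'](R)))) → 1

== RESULT ==
w
q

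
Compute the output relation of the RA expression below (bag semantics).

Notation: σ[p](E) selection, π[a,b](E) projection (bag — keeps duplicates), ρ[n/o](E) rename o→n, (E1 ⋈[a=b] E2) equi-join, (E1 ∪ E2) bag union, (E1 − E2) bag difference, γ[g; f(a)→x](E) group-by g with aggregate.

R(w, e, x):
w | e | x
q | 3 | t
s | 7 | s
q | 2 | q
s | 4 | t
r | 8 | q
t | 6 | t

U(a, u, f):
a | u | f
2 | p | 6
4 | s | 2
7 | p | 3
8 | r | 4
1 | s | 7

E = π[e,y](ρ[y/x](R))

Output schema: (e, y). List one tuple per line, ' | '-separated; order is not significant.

Row counts bottom-up:
  R → 6
  ρ[y/x](R) → 6
  π[e,y](ρ[y/x](R)) → 6

== RESULT ==
e | y
2 | q
3 | t
4 | t
6 | t
7 | s
8 | q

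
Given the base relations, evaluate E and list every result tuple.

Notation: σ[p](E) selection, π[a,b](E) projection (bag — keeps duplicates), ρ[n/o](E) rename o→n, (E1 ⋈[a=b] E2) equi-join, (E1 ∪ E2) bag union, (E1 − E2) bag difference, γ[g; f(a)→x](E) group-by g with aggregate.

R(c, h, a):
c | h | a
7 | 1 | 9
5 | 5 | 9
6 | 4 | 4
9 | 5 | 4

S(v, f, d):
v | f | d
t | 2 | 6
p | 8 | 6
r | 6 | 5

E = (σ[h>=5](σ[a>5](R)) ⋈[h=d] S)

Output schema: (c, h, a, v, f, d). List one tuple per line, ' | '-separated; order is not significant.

Per-node cardinality:
  R → 4
  σ[a>5](R) → 2
  σ[h>=5](σ[a>5](R)) → 1
  S → 3
  (σ[h>=5](σ[a>5](R)) ⋈[h=d] S) → 1

== RESULT ==
c | h | a | v | f | d
5 | 5 | 9 | r | 6 | 5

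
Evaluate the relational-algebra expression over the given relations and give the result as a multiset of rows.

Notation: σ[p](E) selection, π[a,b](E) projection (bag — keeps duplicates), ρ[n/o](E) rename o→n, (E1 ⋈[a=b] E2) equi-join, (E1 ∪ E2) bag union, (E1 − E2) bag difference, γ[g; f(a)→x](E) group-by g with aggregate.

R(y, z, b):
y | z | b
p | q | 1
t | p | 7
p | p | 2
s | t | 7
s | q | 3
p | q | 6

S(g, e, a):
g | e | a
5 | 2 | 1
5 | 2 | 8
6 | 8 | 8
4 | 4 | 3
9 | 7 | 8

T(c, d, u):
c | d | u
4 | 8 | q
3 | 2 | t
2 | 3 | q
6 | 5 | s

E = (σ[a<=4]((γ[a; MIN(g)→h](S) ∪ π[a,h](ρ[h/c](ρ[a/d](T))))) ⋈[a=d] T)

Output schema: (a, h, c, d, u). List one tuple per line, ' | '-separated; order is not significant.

Row counts bottom-up:
  S → 5
  γ[a; MIN(g)→h](S) → 3
  T → 4
  ρ[a/d](T) → 4
  ρ[h/c](ρ[a/d](T)) → 4
  π[a,h](ρ[h/c](ρ[a/d](T))) → 4
  (γ[a; MIN(g)→h](S) ∪ π[a,h](ρ[h/c](ρ[a/d](T)))) → 7
  σ[a<=4]((γ[a; MIN(g)→h](S) ∪ π[a,h](ρ[h/c](ρ[a/d](T))))) → 4
  T → 4
  (σ[a<=4]((γ[a; MIN(g)→h](S) ∪ π[a,h](ρ[h/c](ρ[a/d](T))))) ⋈[a=d] T) → 3

== RESULT ==
a | h | c | d | u
2 | 3 | 3 | 2 | t
3 | 2 | 2 | 3 | q
3 | 4 | 2 | 3 | q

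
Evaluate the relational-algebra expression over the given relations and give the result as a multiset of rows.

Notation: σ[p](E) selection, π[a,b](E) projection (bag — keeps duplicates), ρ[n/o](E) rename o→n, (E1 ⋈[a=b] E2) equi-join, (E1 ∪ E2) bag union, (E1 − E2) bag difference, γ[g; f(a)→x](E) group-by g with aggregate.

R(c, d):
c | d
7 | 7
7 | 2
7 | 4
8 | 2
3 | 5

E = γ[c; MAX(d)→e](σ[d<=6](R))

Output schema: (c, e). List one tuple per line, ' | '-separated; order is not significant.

Subexpression sizes:
  R → 5
  σ[d<=6](R) → 4
  γ[c; MAX(d)→e](σ[d<=6](R)) → 3

== RESULT ==
c | e
3 | 5
7 | 4
8 | 2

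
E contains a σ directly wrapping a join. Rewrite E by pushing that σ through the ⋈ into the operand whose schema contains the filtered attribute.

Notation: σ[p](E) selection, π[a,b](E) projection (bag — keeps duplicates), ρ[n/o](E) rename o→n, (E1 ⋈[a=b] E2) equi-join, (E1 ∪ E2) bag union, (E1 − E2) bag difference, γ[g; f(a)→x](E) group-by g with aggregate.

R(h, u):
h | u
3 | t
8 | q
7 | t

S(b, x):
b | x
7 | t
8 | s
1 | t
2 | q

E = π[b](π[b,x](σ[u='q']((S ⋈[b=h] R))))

σ filters on u, owned by the right side.
E' = π[b](π[b,x]((S ⋈[b=h] σ[u='q'](R))))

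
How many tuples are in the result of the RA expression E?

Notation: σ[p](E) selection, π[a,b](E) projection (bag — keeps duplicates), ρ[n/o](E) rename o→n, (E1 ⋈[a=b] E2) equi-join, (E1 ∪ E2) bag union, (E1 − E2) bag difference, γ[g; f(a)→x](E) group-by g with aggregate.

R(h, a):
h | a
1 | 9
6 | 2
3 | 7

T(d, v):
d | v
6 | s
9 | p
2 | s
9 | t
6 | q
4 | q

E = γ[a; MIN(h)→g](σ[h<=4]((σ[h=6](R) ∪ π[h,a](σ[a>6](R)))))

Per-node cardinality:
  R → 3
  σ[h=6](R) → 1
  R → 3
  σ[a>6](R) → 2
  π[h,a](σ[a>6](R)) → 2
  (σ[h=6](R) ∪ π[h,a](σ[a>6](R))) → 3
  σ[h<=4]((σ[h=6](R) ∪ π[h,a](σ[a>6](R)))) → 2
  γ[a; MIN(h)→g](σ[h<=4]((σ[h=6](R) ∪ π[h,a](σ[a>6](R))))) → 2

|E| = 2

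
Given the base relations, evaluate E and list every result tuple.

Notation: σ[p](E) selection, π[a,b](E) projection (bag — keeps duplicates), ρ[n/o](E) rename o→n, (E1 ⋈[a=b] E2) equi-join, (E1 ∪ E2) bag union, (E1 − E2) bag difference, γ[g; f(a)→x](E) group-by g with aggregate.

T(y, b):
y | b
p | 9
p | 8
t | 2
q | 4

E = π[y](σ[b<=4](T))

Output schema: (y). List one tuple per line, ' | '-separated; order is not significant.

Stepwise |·|:
  T → 4
  σ[b<=4](T) → 2
  π[y](σ[b<=4](T)) → 2

== RESULT ==
y
q
t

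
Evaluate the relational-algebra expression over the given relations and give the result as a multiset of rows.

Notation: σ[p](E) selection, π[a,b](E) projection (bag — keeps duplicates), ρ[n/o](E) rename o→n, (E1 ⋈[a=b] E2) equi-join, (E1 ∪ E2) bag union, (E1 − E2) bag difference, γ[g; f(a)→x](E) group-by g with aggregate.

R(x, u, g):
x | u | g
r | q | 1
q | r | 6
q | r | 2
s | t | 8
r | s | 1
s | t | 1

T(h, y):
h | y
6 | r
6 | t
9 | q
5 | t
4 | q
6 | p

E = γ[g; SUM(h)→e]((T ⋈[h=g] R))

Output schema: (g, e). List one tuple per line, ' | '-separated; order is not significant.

Per-node cardinality:
  T → 6
  R → 6
  (T ⋈[h=g] R) → 3
  γ[g; SUM(h)→e]((T ⋈[h=g] R)) → 1

== RESULT ==
g | e
6 | 18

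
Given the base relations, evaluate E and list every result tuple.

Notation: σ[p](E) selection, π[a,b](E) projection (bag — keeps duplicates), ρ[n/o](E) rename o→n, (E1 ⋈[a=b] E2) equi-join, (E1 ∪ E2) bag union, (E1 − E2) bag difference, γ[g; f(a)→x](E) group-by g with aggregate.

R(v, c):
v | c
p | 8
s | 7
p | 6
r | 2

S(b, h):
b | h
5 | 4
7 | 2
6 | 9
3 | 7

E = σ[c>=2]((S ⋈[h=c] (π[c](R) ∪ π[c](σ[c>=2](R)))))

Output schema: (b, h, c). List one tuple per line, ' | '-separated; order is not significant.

Row counts bottom-up:
  S → 4
  R → 4
  π[c](R) → 4
  R → 4
  σ[c>=2](R) → 4
  π[c](σ[c>=2](R)) → 4
  (π[c](R) ∪ π[c](σ[c>=2](R))) → 8
  (S ⋈[h=c] (π[c](R) ∪ π[c](σ[c>=2](R)))) → 4
  σ[c>=2]((S ⋈[h=c] (π[c](R) ∪ π[c](σ[c>=2](R))))) → 4

== RESULT ==
b | h | c
3 | 7 | 7
3 | 7 | 7
7 | 2 | 2
7 | 2 | 2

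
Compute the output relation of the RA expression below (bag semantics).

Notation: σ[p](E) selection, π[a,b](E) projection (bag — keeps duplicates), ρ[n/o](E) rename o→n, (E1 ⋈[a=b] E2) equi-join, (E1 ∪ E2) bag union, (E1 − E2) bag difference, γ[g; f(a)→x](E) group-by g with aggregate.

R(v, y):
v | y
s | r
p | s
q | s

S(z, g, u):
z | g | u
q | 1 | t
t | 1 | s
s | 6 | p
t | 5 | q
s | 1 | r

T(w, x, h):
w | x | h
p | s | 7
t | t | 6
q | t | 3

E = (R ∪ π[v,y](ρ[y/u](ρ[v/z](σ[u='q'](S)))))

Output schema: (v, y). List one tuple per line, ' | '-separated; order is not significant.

Subexpression sizes:
  R → 3
  S → 5
  σ[u='q'](S) → 1
  ρ[v/z](σ[u='q'](S)) → 1
  ρ[y/u](ρ[v/z](σ[u='q'](S))) → 1
  π[v,y](ρ[y/u](ρ[v/z](σ[u='q'](S)))) → 1
  (R ∪ π[v,y](ρ[y/u](ρ[v/z](σ[u='q'](S))))) → 4

== RESULT ==
v | y
p | s
q | s
s | r
t | q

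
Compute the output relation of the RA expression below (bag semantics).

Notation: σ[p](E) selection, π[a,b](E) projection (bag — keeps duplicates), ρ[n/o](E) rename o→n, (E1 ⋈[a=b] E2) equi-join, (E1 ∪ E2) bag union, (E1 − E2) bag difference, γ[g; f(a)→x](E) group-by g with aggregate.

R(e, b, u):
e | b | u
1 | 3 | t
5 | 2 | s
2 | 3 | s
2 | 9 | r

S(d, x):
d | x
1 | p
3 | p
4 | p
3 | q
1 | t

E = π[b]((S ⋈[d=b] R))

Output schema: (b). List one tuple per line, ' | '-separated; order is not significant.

Row counts bottom-up:
  S → 5
  R → 4
  (S ⋈[d=b] R) → 4
  π[b]((S ⋈[d=b] R)) → 4

== RESULT ==
b
3
3
3
3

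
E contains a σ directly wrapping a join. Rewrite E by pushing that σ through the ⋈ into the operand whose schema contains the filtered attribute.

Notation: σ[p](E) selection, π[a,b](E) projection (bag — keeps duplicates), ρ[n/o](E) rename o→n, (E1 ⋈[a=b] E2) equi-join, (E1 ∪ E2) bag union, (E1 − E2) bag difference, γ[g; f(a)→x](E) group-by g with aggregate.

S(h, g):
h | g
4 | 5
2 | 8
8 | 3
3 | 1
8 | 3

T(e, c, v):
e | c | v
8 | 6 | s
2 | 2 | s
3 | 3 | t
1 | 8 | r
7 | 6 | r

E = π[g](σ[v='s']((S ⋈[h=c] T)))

σ filters on v, owned by the right side.
E' = π[g]((S ⋈[h=c] σ[v='s'](T)))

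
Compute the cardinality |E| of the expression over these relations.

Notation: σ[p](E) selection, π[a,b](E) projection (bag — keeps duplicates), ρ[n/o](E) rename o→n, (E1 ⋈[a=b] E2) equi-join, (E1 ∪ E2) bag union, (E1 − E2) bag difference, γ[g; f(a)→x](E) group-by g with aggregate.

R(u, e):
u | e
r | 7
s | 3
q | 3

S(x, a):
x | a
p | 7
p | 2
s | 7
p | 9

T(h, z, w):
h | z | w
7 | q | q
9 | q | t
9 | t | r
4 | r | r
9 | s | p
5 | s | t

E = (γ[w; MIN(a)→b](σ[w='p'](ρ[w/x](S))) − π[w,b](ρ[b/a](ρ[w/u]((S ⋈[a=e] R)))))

Row counts bottom-up:
  S → 4
  ρ[w/x](S) → 4
  σ[w='p'](ρ[w/x](S)) → 3
  γ[w; MIN(a)→b](σ[w='p'](ρ[w/x](S))) → 1
  S → 4
  R → 3
  (S ⋈[a=e] R) → 2
  ρ[w/u]((S ⋈[a=e] R)) → 2
  ρ[b/a](ρ[w/u]((S ⋈[a=e] R))) → 2
  π[w,b](ρ[b/a](ρ[w/u]((S ⋈[a=e] R)))) → 2
  (γ[w; MIN(a)→b](σ[w='p'](ρ[w/x](S))) − π[w,b](ρ[b/a](ρ[w/u]((S ⋈[a=e] R))))) → 1

|E| = 1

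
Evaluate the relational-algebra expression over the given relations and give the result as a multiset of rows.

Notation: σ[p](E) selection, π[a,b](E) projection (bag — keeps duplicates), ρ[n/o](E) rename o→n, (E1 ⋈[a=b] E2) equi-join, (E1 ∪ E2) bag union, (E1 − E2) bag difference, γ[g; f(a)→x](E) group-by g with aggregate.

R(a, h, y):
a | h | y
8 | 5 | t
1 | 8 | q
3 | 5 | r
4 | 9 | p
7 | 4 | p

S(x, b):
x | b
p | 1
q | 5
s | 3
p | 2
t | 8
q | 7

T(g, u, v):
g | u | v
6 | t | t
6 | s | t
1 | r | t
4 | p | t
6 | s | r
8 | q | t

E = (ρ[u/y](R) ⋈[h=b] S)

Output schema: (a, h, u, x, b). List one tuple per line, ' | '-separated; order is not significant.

Stepwise |·|:
  R → 5
  ρ[u/y](R) → 5
  S → 6
  (ρ[u/y](R) ⋈[h=b] S) → 3

== RESULT ==
a | h | u | x | b
1 | 8 | q | t | 8
3 | 5 | r | q | 5
8 | 5 | t | q | 5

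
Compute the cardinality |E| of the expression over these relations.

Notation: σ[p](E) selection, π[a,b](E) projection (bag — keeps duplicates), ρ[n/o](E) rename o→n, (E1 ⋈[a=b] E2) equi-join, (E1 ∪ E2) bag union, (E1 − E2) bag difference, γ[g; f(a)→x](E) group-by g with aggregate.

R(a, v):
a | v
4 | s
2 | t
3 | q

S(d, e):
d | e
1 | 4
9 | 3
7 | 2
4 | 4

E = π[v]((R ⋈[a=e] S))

Per-node cardinality:
  R → 3
  S → 4
  (R ⋈[a=e] S) → 4
  π[v]((R ⋈[a=e] S)) → 4

|E| = 4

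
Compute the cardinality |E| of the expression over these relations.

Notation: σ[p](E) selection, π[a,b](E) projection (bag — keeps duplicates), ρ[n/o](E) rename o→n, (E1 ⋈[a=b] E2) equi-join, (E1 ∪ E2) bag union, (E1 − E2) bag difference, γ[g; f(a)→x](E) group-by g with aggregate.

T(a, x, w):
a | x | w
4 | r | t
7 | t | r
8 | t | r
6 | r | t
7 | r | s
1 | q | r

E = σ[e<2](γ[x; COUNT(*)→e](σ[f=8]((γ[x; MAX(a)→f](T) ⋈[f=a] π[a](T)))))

Subexpression sizes:
  T → 6
  γ[x; MAX(a)→f](T) → 3
  T → 6
  π[a](T) → 6
  (γ[x; MAX(a)→f](T) ⋈[f=a] π[a](T)) → 4
  σ[f=8]((γ[x; MAX(a)→f](T) ⋈[f=a] π[a](T))) → 1
  γ[x; COUNT(*)→e](σ[f=8]((γ[x; MAX(a)→f](T) ⋈[f=a] π[a](T)))) → 1
  σ[e<2](γ[x; COUNT(*)→e](σ[f=8]((γ[x; MAX(a)→f](T) ⋈[f=a] π[a](T))))) → 1

|E| = 1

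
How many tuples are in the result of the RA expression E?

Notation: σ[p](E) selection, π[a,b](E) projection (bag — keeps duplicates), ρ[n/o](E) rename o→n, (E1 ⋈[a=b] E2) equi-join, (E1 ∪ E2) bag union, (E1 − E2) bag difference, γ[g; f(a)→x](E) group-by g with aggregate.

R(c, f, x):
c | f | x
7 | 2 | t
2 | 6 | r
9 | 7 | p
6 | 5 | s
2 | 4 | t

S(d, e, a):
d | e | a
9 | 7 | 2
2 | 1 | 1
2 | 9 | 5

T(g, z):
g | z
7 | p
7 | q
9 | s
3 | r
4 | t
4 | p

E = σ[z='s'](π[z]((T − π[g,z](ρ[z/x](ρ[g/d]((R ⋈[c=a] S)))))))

Subexpression sizes:
  T → 6
  R → 5
  S → 3
  (R ⋈[c=a] S) → 2
  ρ[g/d]((R ⋈[c=a] S)) → 2
  ρ[z/x](ρ[g/d]((R ⋈[c=a] S))) → 2
  π[g,z](ρ[z/x](ρ[g/d]((R ⋈[c=a] S)))) → 2
  (T − π[g,z](ρ[z/x](ρ[g/d]((R ⋈[c=a] S))))) → 6
  π[z]((T − π[g,z](ρ[z/x](ρ[g/d]((R ⋈[c=a] S)))))) → 6
  σ[z='s'](π[z]((T − π[g,z](ρ[z/x](ρ[g/d]((R ⋈[c=a] S))))))) → 1

|E| = 1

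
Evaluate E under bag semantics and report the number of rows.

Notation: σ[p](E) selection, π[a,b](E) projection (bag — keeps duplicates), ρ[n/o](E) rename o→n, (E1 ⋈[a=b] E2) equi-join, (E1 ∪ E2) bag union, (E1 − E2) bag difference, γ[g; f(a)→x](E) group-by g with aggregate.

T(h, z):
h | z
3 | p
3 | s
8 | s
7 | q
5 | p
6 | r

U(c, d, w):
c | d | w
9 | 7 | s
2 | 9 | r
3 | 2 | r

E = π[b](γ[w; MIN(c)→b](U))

Stepwise |·|:
  U → 3
  γ[w; MIN(c)→b](U) → 2
  π[b](γ[w; MIN(c)→b](U)) → 2

|E| = 2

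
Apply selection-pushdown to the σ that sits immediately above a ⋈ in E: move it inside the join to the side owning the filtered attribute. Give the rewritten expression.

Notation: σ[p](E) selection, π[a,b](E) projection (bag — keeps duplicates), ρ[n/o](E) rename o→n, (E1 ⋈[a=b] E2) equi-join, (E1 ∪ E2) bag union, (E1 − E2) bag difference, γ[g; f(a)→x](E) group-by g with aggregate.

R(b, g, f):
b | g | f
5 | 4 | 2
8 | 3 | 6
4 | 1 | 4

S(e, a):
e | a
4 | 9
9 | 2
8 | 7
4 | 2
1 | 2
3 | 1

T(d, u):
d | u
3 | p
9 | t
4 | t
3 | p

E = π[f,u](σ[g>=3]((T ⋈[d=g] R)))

σ filters on g, owned by the right side.
E' = π[f,u]((T ⋈[d=g] σ[g>=3](R)))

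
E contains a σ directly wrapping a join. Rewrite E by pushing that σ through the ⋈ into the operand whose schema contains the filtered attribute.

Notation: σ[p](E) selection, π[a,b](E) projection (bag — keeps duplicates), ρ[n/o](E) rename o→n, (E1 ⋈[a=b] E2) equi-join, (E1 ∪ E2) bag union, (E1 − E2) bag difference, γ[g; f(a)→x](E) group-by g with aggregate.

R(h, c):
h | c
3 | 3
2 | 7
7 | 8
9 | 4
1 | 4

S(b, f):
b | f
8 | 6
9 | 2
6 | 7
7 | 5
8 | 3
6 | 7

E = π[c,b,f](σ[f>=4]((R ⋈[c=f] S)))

σ filters on f, owned by the right side.
E' = π[c,b,f]((R ⋈[c=f] σ[f>=4](S)))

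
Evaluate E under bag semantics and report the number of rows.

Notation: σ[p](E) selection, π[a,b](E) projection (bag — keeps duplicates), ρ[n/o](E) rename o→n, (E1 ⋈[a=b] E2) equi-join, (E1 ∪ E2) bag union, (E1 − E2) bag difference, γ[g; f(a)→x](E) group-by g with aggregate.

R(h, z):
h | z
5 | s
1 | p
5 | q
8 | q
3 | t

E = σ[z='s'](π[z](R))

Subexpression sizes:
  R → 5
  π[z](R) → 5
  σ[z='s'](π[z](R)) → 1

|E| = 1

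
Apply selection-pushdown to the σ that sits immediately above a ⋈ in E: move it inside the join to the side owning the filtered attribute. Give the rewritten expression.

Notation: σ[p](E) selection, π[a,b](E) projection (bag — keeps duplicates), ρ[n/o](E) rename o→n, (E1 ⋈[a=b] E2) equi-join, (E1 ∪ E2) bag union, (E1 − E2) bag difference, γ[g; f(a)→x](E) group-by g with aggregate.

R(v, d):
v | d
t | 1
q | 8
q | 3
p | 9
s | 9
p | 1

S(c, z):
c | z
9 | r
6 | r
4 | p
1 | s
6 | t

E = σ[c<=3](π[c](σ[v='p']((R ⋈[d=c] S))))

σ filters on v, owned by the left side.
E' = σ[c<=3](π[c]((σ[v='p'](R) ⋈[d=c] S)))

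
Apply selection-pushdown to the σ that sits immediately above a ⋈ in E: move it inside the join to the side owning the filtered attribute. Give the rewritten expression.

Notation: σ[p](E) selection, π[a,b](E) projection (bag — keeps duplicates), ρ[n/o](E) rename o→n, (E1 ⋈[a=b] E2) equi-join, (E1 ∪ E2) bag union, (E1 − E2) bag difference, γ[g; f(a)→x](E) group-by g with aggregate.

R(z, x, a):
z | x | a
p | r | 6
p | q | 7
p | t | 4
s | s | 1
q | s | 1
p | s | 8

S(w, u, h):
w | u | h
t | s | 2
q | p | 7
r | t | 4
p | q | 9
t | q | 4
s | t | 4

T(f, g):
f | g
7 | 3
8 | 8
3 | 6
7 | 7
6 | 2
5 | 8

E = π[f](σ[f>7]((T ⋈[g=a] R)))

σ filters on f, owned by the left side.
E' = π[f]((σ[f>7](T) ⋈[g=a] R))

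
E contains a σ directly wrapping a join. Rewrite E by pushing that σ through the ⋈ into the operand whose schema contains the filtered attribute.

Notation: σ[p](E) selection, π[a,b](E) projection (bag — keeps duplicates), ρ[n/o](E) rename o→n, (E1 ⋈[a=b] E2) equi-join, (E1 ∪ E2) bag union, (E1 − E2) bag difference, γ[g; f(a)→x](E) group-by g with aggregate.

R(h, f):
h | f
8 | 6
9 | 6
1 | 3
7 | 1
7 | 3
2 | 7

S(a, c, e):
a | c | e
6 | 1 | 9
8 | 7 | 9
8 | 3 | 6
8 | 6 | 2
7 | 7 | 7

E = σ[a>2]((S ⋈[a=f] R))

σ filters on a, owned by the left side.
E' = (σ[a>2](S) ⋈[a=f] R)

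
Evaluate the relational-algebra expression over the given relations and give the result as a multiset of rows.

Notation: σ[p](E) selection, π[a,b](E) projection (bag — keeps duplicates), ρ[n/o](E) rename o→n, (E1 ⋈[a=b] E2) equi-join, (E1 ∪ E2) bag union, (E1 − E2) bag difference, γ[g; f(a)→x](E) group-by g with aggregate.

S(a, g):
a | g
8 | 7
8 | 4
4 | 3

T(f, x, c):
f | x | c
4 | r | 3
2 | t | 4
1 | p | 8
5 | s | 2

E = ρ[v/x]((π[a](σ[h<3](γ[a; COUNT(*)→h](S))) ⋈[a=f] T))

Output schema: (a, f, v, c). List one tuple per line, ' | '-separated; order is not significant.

Subexpression sizes:
  S → 3
  γ[a; COUNT(*)→h](S) → 2
  σ[h<3](γ[a; COUNT(*)→h](S)) → 2
  π[a](σ[h<3](γ[a; COUNT(*)→h](S))) → 2
  T → 4
  (π[a](σ[h<3](γ[a; COUNT(*)→h](S))) ⋈[a=f] T) → 1
  ρ[v/x]((π[a](σ[h<3](γ[a; COUNT(*)→h](S))) ⋈[a=f] T)) → 1

== RESULT ==
a | f | v | c
4 | 4 | r | 3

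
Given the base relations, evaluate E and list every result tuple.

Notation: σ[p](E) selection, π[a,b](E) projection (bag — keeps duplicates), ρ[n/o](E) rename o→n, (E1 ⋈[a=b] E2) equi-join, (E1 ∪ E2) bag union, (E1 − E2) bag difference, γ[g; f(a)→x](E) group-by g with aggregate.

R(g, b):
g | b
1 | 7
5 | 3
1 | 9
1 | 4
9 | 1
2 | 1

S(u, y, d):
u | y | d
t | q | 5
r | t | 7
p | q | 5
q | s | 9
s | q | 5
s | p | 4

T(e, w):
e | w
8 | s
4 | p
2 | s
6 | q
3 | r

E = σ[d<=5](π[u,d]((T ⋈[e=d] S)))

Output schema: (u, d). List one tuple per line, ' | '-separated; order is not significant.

Per-node cardinality:
  T → 5
  S → 6
  (T ⋈[e=d] S) → 1
  π[u,d]((T ⋈[e=d] S)) → 1
  σ[d<=5](π[u,d]((T ⋈[e=d] S))) → 1

== RESULT ==
u | d
s | 4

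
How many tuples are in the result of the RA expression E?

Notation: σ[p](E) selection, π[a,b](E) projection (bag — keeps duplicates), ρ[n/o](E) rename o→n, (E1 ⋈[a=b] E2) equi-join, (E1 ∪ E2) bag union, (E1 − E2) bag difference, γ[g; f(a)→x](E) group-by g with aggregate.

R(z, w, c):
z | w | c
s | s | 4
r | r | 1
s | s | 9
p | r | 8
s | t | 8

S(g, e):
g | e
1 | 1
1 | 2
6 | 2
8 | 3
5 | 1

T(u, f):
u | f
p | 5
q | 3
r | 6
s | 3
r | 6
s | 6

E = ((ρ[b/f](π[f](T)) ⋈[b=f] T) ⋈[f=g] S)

Per-node cardinality:
  T → 6
  π[f](T) → 6
  ρ[b/f](π[f](T)) → 6
  T → 6
  (ρ[b/f](π[f](T)) ⋈[b=f] T) → 14
  S → 5
  ((ρ[b/f](π[f](T)) ⋈[b=f] T) ⋈[f=g] S) → 10

|E| = 10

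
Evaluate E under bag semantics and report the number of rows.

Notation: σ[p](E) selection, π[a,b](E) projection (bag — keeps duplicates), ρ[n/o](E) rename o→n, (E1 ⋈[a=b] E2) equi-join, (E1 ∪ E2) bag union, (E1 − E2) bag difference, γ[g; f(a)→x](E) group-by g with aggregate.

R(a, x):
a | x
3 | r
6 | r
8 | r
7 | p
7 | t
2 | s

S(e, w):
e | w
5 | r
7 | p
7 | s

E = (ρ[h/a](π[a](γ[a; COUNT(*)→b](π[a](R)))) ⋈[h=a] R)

Per-node cardinality:
  R → 6
  π[a](R) → 6
  γ[a; COUNT(*)→b](π[a](R)) → 5
  π[a](γ[a; COUNT(*)→b](π[a](R))) → 5
  ρ[h/a](π[a](γ[a; COUNT(*)→b](π[a](R)))) → 5
  R → 6
  (ρ[h/a](π[a](γ[a; COUNT(*)→b](π[a](R)))) ⋈[h=a] R) → 6

|E| = 6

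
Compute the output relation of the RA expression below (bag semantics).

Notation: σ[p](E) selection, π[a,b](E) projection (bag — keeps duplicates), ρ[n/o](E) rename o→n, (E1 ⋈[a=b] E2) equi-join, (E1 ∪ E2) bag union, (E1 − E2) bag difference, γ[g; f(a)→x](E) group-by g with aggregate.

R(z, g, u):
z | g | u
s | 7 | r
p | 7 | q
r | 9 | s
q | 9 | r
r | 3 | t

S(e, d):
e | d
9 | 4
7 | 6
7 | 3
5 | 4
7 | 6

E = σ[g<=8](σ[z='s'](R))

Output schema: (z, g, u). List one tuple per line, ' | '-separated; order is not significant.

Stepwise |·|:
  R → 5
  σ[z='s'](R) → 1
  σ[g<=8](σ[z='s'](R)) → 1

== RESULT ==
z | g | u
s | 7 | r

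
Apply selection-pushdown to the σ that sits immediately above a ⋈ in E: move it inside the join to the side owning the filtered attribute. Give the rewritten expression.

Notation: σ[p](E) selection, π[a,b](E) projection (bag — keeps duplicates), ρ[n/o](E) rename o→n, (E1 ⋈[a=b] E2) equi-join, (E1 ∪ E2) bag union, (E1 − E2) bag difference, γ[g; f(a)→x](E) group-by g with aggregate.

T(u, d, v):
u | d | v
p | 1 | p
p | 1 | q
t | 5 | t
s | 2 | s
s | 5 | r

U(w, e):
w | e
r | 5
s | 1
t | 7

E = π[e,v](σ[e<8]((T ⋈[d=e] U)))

σ filters on e, owned by the right side.
E' = π[e,v]((T ⋈[d=e] σ[e<8](U)))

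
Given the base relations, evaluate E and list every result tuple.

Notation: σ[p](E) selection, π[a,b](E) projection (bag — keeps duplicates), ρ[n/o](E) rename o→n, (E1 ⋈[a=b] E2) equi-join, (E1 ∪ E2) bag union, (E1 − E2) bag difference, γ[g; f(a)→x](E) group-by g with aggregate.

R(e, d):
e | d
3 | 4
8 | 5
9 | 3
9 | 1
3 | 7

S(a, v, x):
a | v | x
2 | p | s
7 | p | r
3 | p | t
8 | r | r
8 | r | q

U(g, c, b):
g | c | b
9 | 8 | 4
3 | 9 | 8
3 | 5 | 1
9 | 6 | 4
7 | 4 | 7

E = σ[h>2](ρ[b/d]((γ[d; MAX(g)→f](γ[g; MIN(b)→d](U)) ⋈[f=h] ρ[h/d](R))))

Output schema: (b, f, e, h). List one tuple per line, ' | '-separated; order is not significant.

Subexpression sizes:
  U → 5
  γ[g; MIN(b)→d](U) → 3
  γ[d; MAX(g)→f](γ[g; MIN(b)→d](U)) → 3
  R → 5
  ρ[h/d](R) → 5
  (γ[d; MAX(g)→f](γ[g; MIN(b)→d](U)) ⋈[f=h] ρ[h/d](R)) → 2
  ρ[b/d]((γ[d; MAX(g)→f](γ[g; MIN(b)→d](U)) ⋈[f=h] ρ[h/d](R))) → 2
  σ[h>2](ρ[b/d]((γ[d; MAX(g)→f](γ[g; MIN(b)→d](U)) ⋈[f=h] ρ[h/d](R)))) → 2

== RESULT ==
b | f | e | h
1 | 3 | 9 | 3
7 | 7 | 3 | 7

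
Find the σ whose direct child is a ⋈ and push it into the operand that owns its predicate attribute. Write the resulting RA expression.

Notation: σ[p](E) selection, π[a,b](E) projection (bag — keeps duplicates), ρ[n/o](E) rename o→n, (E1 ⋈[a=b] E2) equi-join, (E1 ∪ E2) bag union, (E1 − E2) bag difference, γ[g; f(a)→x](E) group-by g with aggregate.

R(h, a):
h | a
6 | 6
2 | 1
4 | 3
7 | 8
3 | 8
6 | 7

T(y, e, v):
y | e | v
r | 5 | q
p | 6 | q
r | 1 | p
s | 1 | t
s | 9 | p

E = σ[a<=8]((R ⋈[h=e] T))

σ filters on a, owned by the left side.
E' = (σ[a<=8](R) ⋈[h=e] T)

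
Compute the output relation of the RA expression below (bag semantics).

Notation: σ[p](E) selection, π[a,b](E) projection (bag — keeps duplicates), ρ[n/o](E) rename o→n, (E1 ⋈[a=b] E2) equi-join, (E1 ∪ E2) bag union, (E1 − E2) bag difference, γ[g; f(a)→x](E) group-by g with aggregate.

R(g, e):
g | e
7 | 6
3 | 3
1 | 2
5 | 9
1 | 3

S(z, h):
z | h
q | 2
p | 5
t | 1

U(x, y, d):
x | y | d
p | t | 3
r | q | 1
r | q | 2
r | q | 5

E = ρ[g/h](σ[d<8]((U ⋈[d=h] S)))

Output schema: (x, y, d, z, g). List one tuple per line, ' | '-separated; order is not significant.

Subexpression sizes:
  U → 4
  S → 3
  (U ⋈[d=h] S) → 3
  σ[d<8]((U ⋈[d=h] S)) → 3
  ρ[g/h](σ[d<8]((U ⋈[d=h] S))) → 3

== RESULT ==
x | y | d | z | g
r | q | 1 | t | 1
r | q | 2 | q | 2
r | q | 5 | p | 5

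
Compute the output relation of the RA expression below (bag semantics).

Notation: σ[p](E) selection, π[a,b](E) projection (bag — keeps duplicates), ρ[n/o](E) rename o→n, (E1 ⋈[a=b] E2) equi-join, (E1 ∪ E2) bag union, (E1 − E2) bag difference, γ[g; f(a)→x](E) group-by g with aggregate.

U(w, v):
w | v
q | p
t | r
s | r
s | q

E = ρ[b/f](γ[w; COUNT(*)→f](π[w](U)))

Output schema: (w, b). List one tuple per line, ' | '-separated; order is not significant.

Per-node cardinality:
  U → 4
  π[w](U) → 4
  γ[w; COUNT(*)→f](π[w](U)) → 3
  ρ[b/f](γ[w; COUNT(*)→f](π[w](U))) → 3

== RESULT ==
w | b
q | 1
s | 2
t | 1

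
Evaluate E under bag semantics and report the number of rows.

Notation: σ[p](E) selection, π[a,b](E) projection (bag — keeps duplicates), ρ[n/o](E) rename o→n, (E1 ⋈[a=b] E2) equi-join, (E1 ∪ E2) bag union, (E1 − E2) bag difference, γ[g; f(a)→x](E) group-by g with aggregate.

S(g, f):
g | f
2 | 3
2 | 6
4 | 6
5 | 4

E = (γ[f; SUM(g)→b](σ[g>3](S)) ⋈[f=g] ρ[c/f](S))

Row counts bottom-up:
  S → 4
  σ[g>3](S) → 2
  γ[f; SUM(g)→b](σ[g>3](S)) → 2
  S → 4
  ρ[c/f](S) → 4
  (γ[f; SUM(g)→b](σ[g>3](S)) ⋈[f=g] ρ[c/f](S)) → 1

|E| = 1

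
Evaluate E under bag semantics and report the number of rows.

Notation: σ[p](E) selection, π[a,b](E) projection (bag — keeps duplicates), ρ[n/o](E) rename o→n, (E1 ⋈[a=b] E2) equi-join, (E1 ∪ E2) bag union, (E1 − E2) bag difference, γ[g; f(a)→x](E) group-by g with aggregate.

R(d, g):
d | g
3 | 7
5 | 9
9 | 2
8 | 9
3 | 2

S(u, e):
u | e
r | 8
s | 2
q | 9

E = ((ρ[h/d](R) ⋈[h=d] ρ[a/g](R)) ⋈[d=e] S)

Subexpression sizes:
  R → 5
  ρ[h/d](R) → 5
  R → 5
  ρ[a/g](R) → 5
  (ρ[h/d](R) ⋈[h=d] ρ[a/g](R)) → 7
  S → 3
  ((ρ[h/d](R) ⋈[h=d] ρ[a/g](R)) ⋈[d=e] S) → 2

|E| = 2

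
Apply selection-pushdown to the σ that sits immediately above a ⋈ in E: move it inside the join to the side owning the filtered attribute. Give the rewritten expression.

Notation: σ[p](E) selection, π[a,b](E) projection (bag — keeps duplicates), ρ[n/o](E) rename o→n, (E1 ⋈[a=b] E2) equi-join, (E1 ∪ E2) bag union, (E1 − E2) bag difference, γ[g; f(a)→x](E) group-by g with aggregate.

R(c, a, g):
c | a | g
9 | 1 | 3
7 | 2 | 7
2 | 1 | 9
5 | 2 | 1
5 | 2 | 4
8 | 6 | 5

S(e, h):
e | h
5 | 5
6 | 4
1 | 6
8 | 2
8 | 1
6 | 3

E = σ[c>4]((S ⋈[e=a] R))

σ filters on c, owned by the right side.
E' = (S ⋈[e=a] σ[c>4](R))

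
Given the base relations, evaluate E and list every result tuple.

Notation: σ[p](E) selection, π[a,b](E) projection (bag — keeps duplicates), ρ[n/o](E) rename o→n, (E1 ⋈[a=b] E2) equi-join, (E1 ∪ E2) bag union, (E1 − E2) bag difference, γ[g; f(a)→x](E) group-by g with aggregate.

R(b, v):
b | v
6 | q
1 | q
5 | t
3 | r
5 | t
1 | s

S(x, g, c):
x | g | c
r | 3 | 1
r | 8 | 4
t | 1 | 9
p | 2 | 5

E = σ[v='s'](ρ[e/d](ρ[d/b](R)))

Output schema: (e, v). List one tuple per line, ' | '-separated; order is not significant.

Row counts bottom-up:
  R → 6
  ρ[d/b](R) → 6
  ρ[e/d](ρ[d/b](R)) → 6
  σ[v='s'](ρ[e/d](ρ[d/b](R))) → 1

== RESULT ==
e | v
1 | s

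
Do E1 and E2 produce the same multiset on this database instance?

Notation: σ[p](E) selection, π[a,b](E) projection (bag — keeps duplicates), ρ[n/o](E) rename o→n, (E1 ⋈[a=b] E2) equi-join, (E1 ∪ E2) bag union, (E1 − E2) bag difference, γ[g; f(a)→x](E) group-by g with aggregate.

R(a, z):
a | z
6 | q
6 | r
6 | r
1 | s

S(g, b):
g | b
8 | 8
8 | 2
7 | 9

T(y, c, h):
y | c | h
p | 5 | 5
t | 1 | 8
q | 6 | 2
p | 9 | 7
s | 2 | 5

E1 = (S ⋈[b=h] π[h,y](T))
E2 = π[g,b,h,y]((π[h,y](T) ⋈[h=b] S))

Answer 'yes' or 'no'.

E1 stepwise |·|:
  S → 3
  T → 5
  π[h,y](T) → 5
  (S ⋈[b=h] π[h,y](T)) → 2
E2 stepwise |·|:
  T → 5
  π[h,y](T) → 5
  S → 3
  (π[h,y](T) ⋈[h=b] S) → 2
  π[g,b,h,y]((π[h,y](T) ⋈[h=b] S)) → 2

E1 and E2 produce the same multiset:
g | b | h | y
8 | 2 | 2 | q
8 | 8 | 8 | t

yes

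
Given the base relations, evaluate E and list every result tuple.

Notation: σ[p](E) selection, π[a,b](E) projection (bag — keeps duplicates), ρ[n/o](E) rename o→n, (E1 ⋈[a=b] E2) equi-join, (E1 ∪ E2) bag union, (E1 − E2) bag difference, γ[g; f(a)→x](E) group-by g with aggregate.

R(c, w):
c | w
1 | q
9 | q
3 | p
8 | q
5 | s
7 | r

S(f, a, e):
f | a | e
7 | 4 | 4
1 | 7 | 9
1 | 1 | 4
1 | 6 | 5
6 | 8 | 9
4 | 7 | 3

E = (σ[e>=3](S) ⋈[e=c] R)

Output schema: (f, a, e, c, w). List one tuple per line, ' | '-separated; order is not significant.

Subexpression sizes:
  S → 6
  σ[e>=3](S) → 6
  R → 6
  (σ[e>=3](S) ⋈[e=c] R) → 4

== RESULT ==
f | a | e | c | w
1 | 6 | 5 | 5 | s
1 | 7 | 9 | 9 | q
4 | 7 | 3 | 3 | p
6 | 8 | 9 | 9 | q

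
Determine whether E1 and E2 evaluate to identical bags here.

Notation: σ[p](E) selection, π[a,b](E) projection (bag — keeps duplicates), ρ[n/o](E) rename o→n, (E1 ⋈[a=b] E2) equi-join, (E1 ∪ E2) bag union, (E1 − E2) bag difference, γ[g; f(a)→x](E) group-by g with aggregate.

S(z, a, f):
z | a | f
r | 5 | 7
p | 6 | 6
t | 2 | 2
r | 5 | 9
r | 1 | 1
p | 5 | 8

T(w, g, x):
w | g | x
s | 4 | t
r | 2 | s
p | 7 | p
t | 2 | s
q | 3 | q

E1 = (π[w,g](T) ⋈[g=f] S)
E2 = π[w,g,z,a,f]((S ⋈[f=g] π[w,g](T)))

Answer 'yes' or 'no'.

E1 subexpression sizes:
  T → 5
  π[w,g](T) → 5
  S → 6
  (π[w,g](T) ⋈[g=f] S) → 3
E2 subexpression sizes:
  S → 6
  T → 5
  π[w,g](T) → 5
  (S ⋈[f=g] π[w,g](T)) → 3
  π[w,g,z,a,f]((S ⋈[f=g] π[w,g](T))) → 3

E1 and E2 produce the same multiset:
w | g | z | a | f
p | 7 | r | 5 | 7
r | 2 | t | 2 | 2
t | 2 | t | 2 | 2

yes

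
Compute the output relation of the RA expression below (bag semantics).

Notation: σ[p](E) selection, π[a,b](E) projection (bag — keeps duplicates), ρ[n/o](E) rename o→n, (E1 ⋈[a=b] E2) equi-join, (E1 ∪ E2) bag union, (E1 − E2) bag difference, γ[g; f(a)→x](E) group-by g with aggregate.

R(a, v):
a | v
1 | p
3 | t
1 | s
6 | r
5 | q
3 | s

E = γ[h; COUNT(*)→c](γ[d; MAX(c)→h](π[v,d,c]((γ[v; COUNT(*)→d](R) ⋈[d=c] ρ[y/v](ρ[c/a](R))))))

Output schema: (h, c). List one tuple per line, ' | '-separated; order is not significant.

Row counts bottom-up:
  R → 6
  γ[v; COUNT(*)→d](R) → 5
  R → 6
  ρ[c/a](R) → 6
  ρ[y/v](ρ[c/a](R)) → 6
  (γ[v; COUNT(*)→d](R) ⋈[d=c] ρ[y/v](ρ[c/a](R))) → 8
  π[v,d,c]((γ[v; COUNT(*)→d](R) ⋈[d=c] ρ[y/v](ρ[c/a](R)))) → 8
  γ[d; MAX(c)→h](π[v,d,c]((γ[v; COUNT(*)→d](R) ⋈[d=c] ρ[y/v](ρ[c/a](R))))) → 1
  γ[h; COUNT(*)→c](γ[d; MAX(c)→h](π[v,d,c]((γ[v; COUNT(*)→d](R) ⋈[d=c] ρ[y/v](ρ[c/a](R)))))) → 1

== RESULT ==
h | c
1 | 1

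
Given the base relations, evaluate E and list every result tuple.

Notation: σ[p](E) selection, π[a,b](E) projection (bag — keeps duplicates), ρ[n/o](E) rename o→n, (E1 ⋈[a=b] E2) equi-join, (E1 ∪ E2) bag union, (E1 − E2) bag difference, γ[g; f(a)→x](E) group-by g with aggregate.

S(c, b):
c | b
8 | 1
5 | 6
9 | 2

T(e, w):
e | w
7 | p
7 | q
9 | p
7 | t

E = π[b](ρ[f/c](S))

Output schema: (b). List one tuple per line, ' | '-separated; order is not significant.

Subexpression sizes:
  S → 3
  ρ[f/c](S) → 3
  π[b](ρ[f/c](S)) → 3

== RESULT ==
b
1
2
6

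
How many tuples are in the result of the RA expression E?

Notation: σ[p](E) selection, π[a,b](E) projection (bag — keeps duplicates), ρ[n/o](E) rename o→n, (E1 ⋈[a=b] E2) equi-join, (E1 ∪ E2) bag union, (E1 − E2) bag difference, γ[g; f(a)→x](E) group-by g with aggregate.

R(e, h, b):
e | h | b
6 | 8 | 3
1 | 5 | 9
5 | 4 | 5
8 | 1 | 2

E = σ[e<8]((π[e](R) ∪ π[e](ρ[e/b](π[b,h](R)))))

Subexpression sizes:
  R → 4
  π[e](R) → 4
  R → 4
  π[b,h](R) → 4
  ρ[e/b](π[b,h](R)) → 4
  π[e](ρ[e/b](π[b,h](R))) → 4
  (π[e](R) ∪ π[e](ρ[e/b](π[b,h](R)))) → 8
  σ[e<8]((π[e](R) ∪ π[e](ρ[e/b](π[b,h](R))))) → 6

|E| = 6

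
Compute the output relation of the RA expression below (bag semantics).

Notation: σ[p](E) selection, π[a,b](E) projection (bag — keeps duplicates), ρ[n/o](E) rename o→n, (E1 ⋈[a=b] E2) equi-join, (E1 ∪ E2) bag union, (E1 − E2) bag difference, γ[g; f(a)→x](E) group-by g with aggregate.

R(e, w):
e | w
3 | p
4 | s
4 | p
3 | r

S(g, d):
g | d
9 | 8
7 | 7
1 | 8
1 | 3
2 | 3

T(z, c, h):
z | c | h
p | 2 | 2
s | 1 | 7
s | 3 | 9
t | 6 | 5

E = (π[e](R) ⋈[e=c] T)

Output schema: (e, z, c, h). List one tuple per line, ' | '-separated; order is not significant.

Per-node cardinality:
  R → 4
  π[e](R) → 4
  T → 4
  (π[e](R) ⋈[e=c] T) → 2

== RESULT ==
e | z | c | h
3 | s | 3 | 9
3 | s | 3 | 9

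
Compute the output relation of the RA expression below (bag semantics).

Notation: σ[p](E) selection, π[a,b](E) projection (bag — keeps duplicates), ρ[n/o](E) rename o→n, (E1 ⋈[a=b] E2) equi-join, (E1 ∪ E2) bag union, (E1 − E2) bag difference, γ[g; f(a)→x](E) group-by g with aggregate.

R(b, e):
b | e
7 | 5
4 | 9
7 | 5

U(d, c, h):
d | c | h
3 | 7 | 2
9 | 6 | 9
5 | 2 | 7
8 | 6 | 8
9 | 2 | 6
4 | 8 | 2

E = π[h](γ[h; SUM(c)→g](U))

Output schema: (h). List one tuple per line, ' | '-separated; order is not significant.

Row counts bottom-up:
  U → 6
  γ[h; SUM(c)→g](U) → 5
  π[h](γ[h; SUM(c)→g](U)) → 5

== RESULT ==
h
2
6
7
8
9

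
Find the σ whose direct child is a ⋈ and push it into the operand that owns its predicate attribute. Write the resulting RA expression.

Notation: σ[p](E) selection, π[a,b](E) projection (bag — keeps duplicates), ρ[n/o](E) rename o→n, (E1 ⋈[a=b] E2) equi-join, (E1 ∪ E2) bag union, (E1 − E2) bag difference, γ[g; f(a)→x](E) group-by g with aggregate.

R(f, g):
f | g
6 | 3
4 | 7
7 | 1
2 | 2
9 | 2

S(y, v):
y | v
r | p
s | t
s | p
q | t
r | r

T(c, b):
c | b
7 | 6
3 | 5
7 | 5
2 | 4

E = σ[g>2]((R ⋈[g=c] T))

σ filters on g, owned by the left side.
E' = (σ[g>2](R) ⋈[g=c] T)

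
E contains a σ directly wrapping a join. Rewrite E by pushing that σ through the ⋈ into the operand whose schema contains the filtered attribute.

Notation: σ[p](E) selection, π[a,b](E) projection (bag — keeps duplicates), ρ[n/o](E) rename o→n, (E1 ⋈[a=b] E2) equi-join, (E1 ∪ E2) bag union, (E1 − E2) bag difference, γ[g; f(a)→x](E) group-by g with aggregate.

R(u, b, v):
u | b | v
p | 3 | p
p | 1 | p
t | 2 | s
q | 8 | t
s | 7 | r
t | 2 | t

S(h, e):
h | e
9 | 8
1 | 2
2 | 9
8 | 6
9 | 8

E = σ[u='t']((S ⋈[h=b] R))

σ filters on u, owned by the right side.
E' = (S ⋈[h=b] σ[u='t'](R))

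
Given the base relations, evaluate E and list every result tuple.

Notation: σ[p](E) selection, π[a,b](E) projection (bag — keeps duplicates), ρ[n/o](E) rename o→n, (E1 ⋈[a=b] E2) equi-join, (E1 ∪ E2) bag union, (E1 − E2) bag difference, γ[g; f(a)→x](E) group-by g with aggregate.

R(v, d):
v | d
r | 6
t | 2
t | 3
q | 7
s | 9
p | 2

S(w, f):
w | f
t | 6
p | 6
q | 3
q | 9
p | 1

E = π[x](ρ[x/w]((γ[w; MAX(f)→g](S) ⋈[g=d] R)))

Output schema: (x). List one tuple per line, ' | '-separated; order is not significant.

Stepwise |·|:
  S → 5
  γ[w; MAX(f)→g](S) → 3
  R → 6
  (γ[w; MAX(f)→g](S) ⋈[g=d] R) → 3
  ρ[x/w]((γ[w; MAX(f)→g](S) ⋈[g=d] R)) → 3
  π[x](ρ[x/w]((γ[w; MAX(f)→g](S) ⋈[g=d] R))) → 3

== RESULT ==
x
p
q
t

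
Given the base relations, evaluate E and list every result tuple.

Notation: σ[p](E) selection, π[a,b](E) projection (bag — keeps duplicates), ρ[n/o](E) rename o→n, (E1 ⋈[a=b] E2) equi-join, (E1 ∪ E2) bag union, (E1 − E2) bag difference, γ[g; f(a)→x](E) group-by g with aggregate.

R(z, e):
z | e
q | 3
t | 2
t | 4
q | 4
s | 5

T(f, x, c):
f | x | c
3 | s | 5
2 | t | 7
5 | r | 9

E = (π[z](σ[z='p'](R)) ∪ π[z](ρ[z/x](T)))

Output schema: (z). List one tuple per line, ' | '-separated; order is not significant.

Stepwise |·|:
  R → 5
  σ[z='p'](R) → 0
  π[z](σ[z='p'](R)) → 0
  T → 3
  ρ[z/x](T) → 3
  π[z](ρ[z/x](T)) → 3
  (π[z](σ[z='p'](R)) ∪ π[z](ρ[z/x](T))) → 3

== RESULT ==
z
r
s
t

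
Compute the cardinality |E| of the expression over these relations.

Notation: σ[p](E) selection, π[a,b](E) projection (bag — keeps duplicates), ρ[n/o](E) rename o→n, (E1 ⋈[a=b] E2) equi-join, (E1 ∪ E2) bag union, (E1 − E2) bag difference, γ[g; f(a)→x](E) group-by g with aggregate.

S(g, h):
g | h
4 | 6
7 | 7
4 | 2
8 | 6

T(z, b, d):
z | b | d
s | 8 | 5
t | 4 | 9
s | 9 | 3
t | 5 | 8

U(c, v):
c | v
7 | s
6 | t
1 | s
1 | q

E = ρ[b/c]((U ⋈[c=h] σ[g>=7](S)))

Per-node cardinality:
  U → 4
  S → 4
  σ[g>=7](S) → 2
  (U ⋈[c=h] σ[g>=7](S)) → 2
  ρ[b/c]((U ⋈[c=h] σ[g>=7](S))) → 2

|E| = 2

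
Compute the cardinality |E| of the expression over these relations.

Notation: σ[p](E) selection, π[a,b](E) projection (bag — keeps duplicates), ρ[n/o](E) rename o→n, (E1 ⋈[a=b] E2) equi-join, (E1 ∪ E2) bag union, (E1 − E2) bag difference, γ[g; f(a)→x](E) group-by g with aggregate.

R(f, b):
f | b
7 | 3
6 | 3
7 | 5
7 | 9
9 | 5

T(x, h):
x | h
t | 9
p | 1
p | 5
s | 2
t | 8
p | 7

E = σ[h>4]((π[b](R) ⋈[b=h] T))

Stepwise |·|:
  R → 5
  π[b](R) → 5
  T → 6
  (π[b](R) ⋈[b=h] T) → 3
  σ[h>4]((π[b](R) ⋈[b=h] T)) → 3

|E| = 3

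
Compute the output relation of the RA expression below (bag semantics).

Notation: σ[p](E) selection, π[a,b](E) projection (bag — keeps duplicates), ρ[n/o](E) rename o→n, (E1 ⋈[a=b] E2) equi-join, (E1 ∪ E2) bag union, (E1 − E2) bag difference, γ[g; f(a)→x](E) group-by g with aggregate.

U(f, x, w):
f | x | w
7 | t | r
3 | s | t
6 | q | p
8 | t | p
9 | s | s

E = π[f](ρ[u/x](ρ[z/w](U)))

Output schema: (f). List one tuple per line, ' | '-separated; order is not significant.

Row counts bottom-up:
  U → 5
  ρ[z/w](U) → 5
  ρ[u/x](ρ[z/w](U)) → 5
  π[f](ρ[u/x](ρ[z/w](U))) → 5

== RESULT ==
f
3
6
7
8
9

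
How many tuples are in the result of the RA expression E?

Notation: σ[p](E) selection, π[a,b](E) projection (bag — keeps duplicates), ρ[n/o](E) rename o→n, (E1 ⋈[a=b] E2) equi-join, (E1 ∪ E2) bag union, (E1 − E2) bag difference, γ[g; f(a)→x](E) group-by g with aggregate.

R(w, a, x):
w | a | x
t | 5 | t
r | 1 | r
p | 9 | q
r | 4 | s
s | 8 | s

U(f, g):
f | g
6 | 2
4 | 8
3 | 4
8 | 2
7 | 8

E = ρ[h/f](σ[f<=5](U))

Stepwise |·|:
  U → 5
  σ[f<=5](U) → 2
  ρ[h/f](σ[f<=5](U)) → 2

|E| = 2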